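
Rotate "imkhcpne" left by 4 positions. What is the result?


Input: "imkhcpne", rotate left by 4
First 4 characters: "imkh"
Remaining characters: "cpne"
Concatenate remaining + first: "cpne" + "imkh" = "cpneimkh"

cpneimkh


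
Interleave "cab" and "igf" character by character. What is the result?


Interleaving "cab" and "igf":
  Position 0: 'c' from first, 'i' from second => "ci"
  Position 1: 'a' from first, 'g' from second => "ag"
  Position 2: 'b' from first, 'f' from second => "bf"
Result: ciagbf

ciagbf


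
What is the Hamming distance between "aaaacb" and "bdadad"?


Comparing "aaaacb" and "bdadad" position by position:
  Position 0: 'a' vs 'b' => differ
  Position 1: 'a' vs 'd' => differ
  Position 2: 'a' vs 'a' => same
  Position 3: 'a' vs 'd' => differ
  Position 4: 'c' vs 'a' => differ
  Position 5: 'b' vs 'd' => differ
Total differences (Hamming distance): 5

5


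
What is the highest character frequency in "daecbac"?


Input: daecbac
Character counts:
  'a': 2
  'b': 1
  'c': 2
  'd': 1
  'e': 1
Maximum frequency: 2

2


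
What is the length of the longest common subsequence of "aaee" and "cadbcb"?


LCS of "aaee" and "cadbcb"
DP table:
           c    a    d    b    c    b
      0    0    0    0    0    0    0
  a   0    0    1    1    1    1    1
  a   0    0    1    1    1    1    1
  e   0    0    1    1    1    1    1
  e   0    0    1    1    1    1    1
LCS length = dp[4][6] = 1

1


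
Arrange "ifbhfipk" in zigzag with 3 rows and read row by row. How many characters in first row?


Zigzag "ifbhfipk" into 3 rows:
Placing characters:
  'i' => row 0
  'f' => row 1
  'b' => row 2
  'h' => row 1
  'f' => row 0
  'i' => row 1
  'p' => row 2
  'k' => row 1
Rows:
  Row 0: "if"
  Row 1: "fhik"
  Row 2: "bp"
First row length: 2

2


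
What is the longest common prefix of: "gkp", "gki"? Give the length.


Words: gkp, gki
  Position 0: all 'g' => match
  Position 1: all 'k' => match
  Position 2: ('p', 'i') => mismatch, stop
LCP = "gk" (length 2)

2


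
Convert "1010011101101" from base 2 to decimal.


Input: "1010011101101" in base 2
Positional expansion:
  Digit '1' (value 1) x 2^12 = 4096
  Digit '0' (value 0) x 2^11 = 0
  Digit '1' (value 1) x 2^10 = 1024
  Digit '0' (value 0) x 2^9 = 0
  Digit '0' (value 0) x 2^8 = 0
  Digit '1' (value 1) x 2^7 = 128
  Digit '1' (value 1) x 2^6 = 64
  Digit '1' (value 1) x 2^5 = 32
  Digit '0' (value 0) x 2^4 = 0
  Digit '1' (value 1) x 2^3 = 8
  Digit '1' (value 1) x 2^2 = 4
  Digit '0' (value 0) x 2^1 = 0
  Digit '1' (value 1) x 2^0 = 1
Sum = 5357

5357


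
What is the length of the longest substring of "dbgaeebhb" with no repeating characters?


Input: "dbgaeebhb"
Sliding window (track last position of each char):
  Position 0 ('d'): window [0,0] length 1 -- new best
  Position 1 ('b'): window [0,1] length 2 -- new best
  Position 2 ('g'): window [0,2] length 3 -- new best
  Position 3 ('a'): window [0,3] length 4 -- new best
  Position 4 ('e'): window [0,4] length 5 -- new best
  Position 5 ('e'): repeat (last at 4), move window start to 5
  Position 5 ('e'): window [5,5] length 1
  Position 6 ('b'): window [5,6] length 2
  Position 7 ('h'): window [5,7] length 3
  Position 8 ('b'): repeat (last at 6), move window start to 7
  Position 8 ('b'): window [7,8] length 2
Longest substring with no repeats: "dbgae" with length 5

5


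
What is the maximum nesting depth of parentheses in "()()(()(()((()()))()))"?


Input: "()()(()(()((()()))()))"
Tracking depth:
  Position 0 '(': depth becomes 1
  Position 1 ')': depth becomes 0
  Position 2 '(': depth becomes 1
  Position 3 ')': depth becomes 0
  Position 4 '(': depth becomes 1
  Position 5 '(': depth becomes 2
  Position 6 ')': depth becomes 1
  Position 7 '(': depth becomes 2
  Position 8 '(': depth becomes 3
  Position 9 ')': depth becomes 2
  Position 10 '(': depth becomes 3
  Position 11 '(': depth becomes 4
  Position 12 '(': depth becomes 5
  Position 13 ')': depth becomes 4
  Position 14 '(': depth becomes 5
  Position 15 ')': depth becomes 4
  Position 16 ')': depth becomes 3
  Position 17 ')': depth becomes 2
  Position 18 '(': depth becomes 3
  Position 19 ')': depth becomes 2
  Position 20 ')': depth becomes 1
  Position 21 ')': depth becomes 0
Maximum depth reached: 5

5


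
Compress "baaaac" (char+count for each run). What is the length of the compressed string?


Input: baaaac
Runs:
  'b' x 1 => "b1"
  'a' x 4 => "a4"
  'c' x 1 => "c1"
Compressed: "b1a4c1"
Compressed length: 6

6


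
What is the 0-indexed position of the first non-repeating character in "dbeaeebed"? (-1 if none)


Input: dbeaeebed
Character frequencies:
  'a': 1
  'b': 2
  'd': 2
  'e': 4
Scanning left to right for freq == 1:
  Position 0 ('d'): freq=2, skip
  Position 1 ('b'): freq=2, skip
  Position 2 ('e'): freq=4, skip
  Position 3 ('a'): unique! => answer = 3

3


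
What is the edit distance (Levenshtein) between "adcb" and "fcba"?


Computing edit distance: "adcb" -> "fcba"
DP table:
           f    c    b    a
      0    1    2    3    4
  a   1    1    2    3    3
  d   2    2    2    3    4
  c   3    3    2    3    4
  b   4    4    3    2    3
Edit distance = dp[4][4] = 3

3


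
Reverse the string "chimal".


Input: chimal
Reading characters right to left:
  Position 5: 'l'
  Position 4: 'a'
  Position 3: 'm'
  Position 2: 'i'
  Position 1: 'h'
  Position 0: 'c'
Reversed: lamihc

lamihc


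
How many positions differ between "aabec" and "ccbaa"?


Comparing "aabec" and "ccbaa" position by position:
  Position 0: 'a' vs 'c' => DIFFER
  Position 1: 'a' vs 'c' => DIFFER
  Position 2: 'b' vs 'b' => same
  Position 3: 'e' vs 'a' => DIFFER
  Position 4: 'c' vs 'a' => DIFFER
Positions that differ: 4

4


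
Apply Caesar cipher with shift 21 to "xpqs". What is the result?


Caesar cipher: shift "xpqs" by 21
  'x' (pos 23) + 21 = pos 18 = 's'
  'p' (pos 15) + 21 = pos 10 = 'k'
  'q' (pos 16) + 21 = pos 11 = 'l'
  's' (pos 18) + 21 = pos 13 = 'n'
Result: skln

skln


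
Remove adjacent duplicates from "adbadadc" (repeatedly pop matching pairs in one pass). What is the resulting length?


Input: adbadadc
Stack-based adjacent duplicate removal:
  Read 'a': push. Stack: a
  Read 'd': push. Stack: ad
  Read 'b': push. Stack: adb
  Read 'a': push. Stack: adba
  Read 'd': push. Stack: adbad
  Read 'a': push. Stack: adbada
  Read 'd': push. Stack: adbadad
  Read 'c': push. Stack: adbadadc
Final stack: "adbadadc" (length 8)

8


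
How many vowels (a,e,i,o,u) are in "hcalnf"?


Input: hcalnf
Checking each character:
  'h' at position 0: consonant
  'c' at position 1: consonant
  'a' at position 2: vowel (running total: 1)
  'l' at position 3: consonant
  'n' at position 4: consonant
  'f' at position 5: consonant
Total vowels: 1

1


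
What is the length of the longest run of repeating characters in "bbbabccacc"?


Input: "bbbabccacc"
Scanning for longest run:
  Position 1 ('b'): continues run of 'b', length=2
  Position 2 ('b'): continues run of 'b', length=3
  Position 3 ('a'): new char, reset run to 1
  Position 4 ('b'): new char, reset run to 1
  Position 5 ('c'): new char, reset run to 1
  Position 6 ('c'): continues run of 'c', length=2
  Position 7 ('a'): new char, reset run to 1
  Position 8 ('c'): new char, reset run to 1
  Position 9 ('c'): continues run of 'c', length=2
Longest run: 'b' with length 3

3


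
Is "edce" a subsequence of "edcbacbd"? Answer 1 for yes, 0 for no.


Check if "edce" is a subsequence of "edcbacbd"
Greedy scan:
  Position 0 ('e'): matches sub[0] = 'e'
  Position 1 ('d'): matches sub[1] = 'd'
  Position 2 ('c'): matches sub[2] = 'c'
  Position 3 ('b'): no match needed
  Position 4 ('a'): no match needed
  Position 5 ('c'): no match needed
  Position 6 ('b'): no match needed
  Position 7 ('d'): no match needed
Only matched 3/4 characters => not a subsequence

0


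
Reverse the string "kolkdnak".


Input: kolkdnak
Reading characters right to left:
  Position 7: 'k'
  Position 6: 'a'
  Position 5: 'n'
  Position 4: 'd'
  Position 3: 'k'
  Position 2: 'l'
  Position 1: 'o'
  Position 0: 'k'
Reversed: kandklok

kandklok


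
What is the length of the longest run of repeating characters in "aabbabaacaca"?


Input: "aabbabaacaca"
Scanning for longest run:
  Position 1 ('a'): continues run of 'a', length=2
  Position 2 ('b'): new char, reset run to 1
  Position 3 ('b'): continues run of 'b', length=2
  Position 4 ('a'): new char, reset run to 1
  Position 5 ('b'): new char, reset run to 1
  Position 6 ('a'): new char, reset run to 1
  Position 7 ('a'): continues run of 'a', length=2
  Position 8 ('c'): new char, reset run to 1
  Position 9 ('a'): new char, reset run to 1
  Position 10 ('c'): new char, reset run to 1
  Position 11 ('a'): new char, reset run to 1
Longest run: 'a' with length 2

2


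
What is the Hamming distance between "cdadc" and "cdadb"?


Comparing "cdadc" and "cdadb" position by position:
  Position 0: 'c' vs 'c' => same
  Position 1: 'd' vs 'd' => same
  Position 2: 'a' vs 'a' => same
  Position 3: 'd' vs 'd' => same
  Position 4: 'c' vs 'b' => differ
Total differences (Hamming distance): 1

1


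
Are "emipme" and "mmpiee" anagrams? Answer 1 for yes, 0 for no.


Strings: "emipme", "mmpiee"
Sorted first:  eeimmp
Sorted second: eeimmp
Sorted forms match => anagrams

1


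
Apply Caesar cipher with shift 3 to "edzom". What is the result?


Caesar cipher: shift "edzom" by 3
  'e' (pos 4) + 3 = pos 7 = 'h'
  'd' (pos 3) + 3 = pos 6 = 'g'
  'z' (pos 25) + 3 = pos 2 = 'c'
  'o' (pos 14) + 3 = pos 17 = 'r'
  'm' (pos 12) + 3 = pos 15 = 'p'
Result: hgcrp

hgcrp


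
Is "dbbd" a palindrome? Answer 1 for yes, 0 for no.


Input: dbbd
Reversed: dbbd
  Compare pos 0 ('d') with pos 3 ('d'): match
  Compare pos 1 ('b') with pos 2 ('b'): match
Result: palindrome

1


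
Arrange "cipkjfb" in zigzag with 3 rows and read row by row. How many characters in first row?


Zigzag "cipkjfb" into 3 rows:
Placing characters:
  'c' => row 0
  'i' => row 1
  'p' => row 2
  'k' => row 1
  'j' => row 0
  'f' => row 1
  'b' => row 2
Rows:
  Row 0: "cj"
  Row 1: "ikf"
  Row 2: "pb"
First row length: 2

2


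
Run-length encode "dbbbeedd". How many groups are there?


Input: dbbbeedd
Scanning for consecutive runs:
  Group 1: 'd' x 1 (positions 0-0)
  Group 2: 'b' x 3 (positions 1-3)
  Group 3: 'e' x 2 (positions 4-5)
  Group 4: 'd' x 2 (positions 6-7)
Total groups: 4

4


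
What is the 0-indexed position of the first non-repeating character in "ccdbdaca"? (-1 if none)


Input: ccdbdaca
Character frequencies:
  'a': 2
  'b': 1
  'c': 3
  'd': 2
Scanning left to right for freq == 1:
  Position 0 ('c'): freq=3, skip
  Position 1 ('c'): freq=3, skip
  Position 2 ('d'): freq=2, skip
  Position 3 ('b'): unique! => answer = 3

3


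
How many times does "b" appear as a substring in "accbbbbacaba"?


Searching for "b" in "accbbbbacaba"
Scanning each position:
  Position 0: "a" => no
  Position 1: "c" => no
  Position 2: "c" => no
  Position 3: "b" => MATCH
  Position 4: "b" => MATCH
  Position 5: "b" => MATCH
  Position 6: "b" => MATCH
  Position 7: "a" => no
  Position 8: "c" => no
  Position 9: "a" => no
  Position 10: "b" => MATCH
  Position 11: "a" => no
Total occurrences: 5

5


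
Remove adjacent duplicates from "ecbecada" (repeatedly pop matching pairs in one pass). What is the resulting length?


Input: ecbecada
Stack-based adjacent duplicate removal:
  Read 'e': push. Stack: e
  Read 'c': push. Stack: ec
  Read 'b': push. Stack: ecb
  Read 'e': push. Stack: ecbe
  Read 'c': push. Stack: ecbec
  Read 'a': push. Stack: ecbeca
  Read 'd': push. Stack: ecbecad
  Read 'a': push. Stack: ecbecada
Final stack: "ecbecada" (length 8)

8


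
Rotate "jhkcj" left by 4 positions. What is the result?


Input: "jhkcj", rotate left by 4
First 4 characters: "jhkc"
Remaining characters: "j"
Concatenate remaining + first: "j" + "jhkc" = "jjhkc"

jjhkc


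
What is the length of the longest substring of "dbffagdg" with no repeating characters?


Input: "dbffagdg"
Sliding window (track last position of each char):
  Position 0 ('d'): window [0,0] length 1 -- new best
  Position 1 ('b'): window [0,1] length 2 -- new best
  Position 2 ('f'): window [0,2] length 3 -- new best
  Position 3 ('f'): repeat (last at 2), move window start to 3
  Position 3 ('f'): window [3,3] length 1
  Position 4 ('a'): window [3,4] length 2
  Position 5 ('g'): window [3,5] length 3
  Position 6 ('d'): window [3,6] length 4 -- new best
  Position 7 ('g'): repeat (last at 5), move window start to 6
  Position 7 ('g'): window [6,7] length 2
Longest substring with no repeats: "fagd" with length 4

4


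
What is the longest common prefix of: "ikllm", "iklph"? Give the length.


Words: ikllm, iklph
  Position 0: all 'i' => match
  Position 1: all 'k' => match
  Position 2: all 'l' => match
  Position 3: ('l', 'p') => mismatch, stop
LCP = "ikl" (length 3)

3


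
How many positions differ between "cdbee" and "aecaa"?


Comparing "cdbee" and "aecaa" position by position:
  Position 0: 'c' vs 'a' => DIFFER
  Position 1: 'd' vs 'e' => DIFFER
  Position 2: 'b' vs 'c' => DIFFER
  Position 3: 'e' vs 'a' => DIFFER
  Position 4: 'e' vs 'a' => DIFFER
Positions that differ: 5

5


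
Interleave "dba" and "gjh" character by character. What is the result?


Interleaving "dba" and "gjh":
  Position 0: 'd' from first, 'g' from second => "dg"
  Position 1: 'b' from first, 'j' from second => "bj"
  Position 2: 'a' from first, 'h' from second => "ah"
Result: dgbjah

dgbjah


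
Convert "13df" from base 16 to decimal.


Input: "13df" in base 16
Positional expansion:
  Digit '1' (value 1) x 16^3 = 4096
  Digit '3' (value 3) x 16^2 = 768
  Digit 'd' (value 13) x 16^1 = 208
  Digit 'f' (value 15) x 16^0 = 15
Sum = 5087

5087


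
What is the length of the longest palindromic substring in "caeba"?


Input: "caeba"
Checking substrings for palindromes:
  No multi-char palindromic substrings found
Longest palindromic substring: "c" with length 1

1


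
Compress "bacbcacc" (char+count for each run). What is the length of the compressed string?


Input: bacbcacc
Runs:
  'b' x 1 => "b1"
  'a' x 1 => "a1"
  'c' x 1 => "c1"
  'b' x 1 => "b1"
  'c' x 1 => "c1"
  'a' x 1 => "a1"
  'c' x 2 => "c2"
Compressed: "b1a1c1b1c1a1c2"
Compressed length: 14

14


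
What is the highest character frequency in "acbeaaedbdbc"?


Input: acbeaaedbdbc
Character counts:
  'a': 3
  'b': 3
  'c': 2
  'd': 2
  'e': 2
Maximum frequency: 3

3


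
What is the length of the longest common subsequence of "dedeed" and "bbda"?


LCS of "dedeed" and "bbda"
DP table:
           b    b    d    a
      0    0    0    0    0
  d   0    0    0    1    1
  e   0    0    0    1    1
  d   0    0    0    1    1
  e   0    0    0    1    1
  e   0    0    0    1    1
  d   0    0    0    1    1
LCS length = dp[6][4] = 1

1


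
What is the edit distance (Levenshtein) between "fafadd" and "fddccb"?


Computing edit distance: "fafadd" -> "fddccb"
DP table:
           f    d    d    c    c    b
      0    1    2    3    4    5    6
  f   1    0    1    2    3    4    5
  a   2    1    1    2    3    4    5
  f   3    2    2    2    3    4    5
  a   4    3    3    3    3    4    5
  d   5    4    3    3    4    4    5
  d   6    5    4    3    4    5    5
Edit distance = dp[6][6] = 5

5


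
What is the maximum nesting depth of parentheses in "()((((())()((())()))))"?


Input: "()((((())()((())()))))"
Tracking depth:
  Position 0 '(': depth becomes 1
  Position 1 ')': depth becomes 0
  Position 2 '(': depth becomes 1
  Position 3 '(': depth becomes 2
  Position 4 '(': depth becomes 3
  Position 5 '(': depth becomes 4
  Position 6 '(': depth becomes 5
  Position 7 ')': depth becomes 4
  Position 8 ')': depth becomes 3
  Position 9 '(': depth becomes 4
  Position 10 ')': depth becomes 3
  Position 11 '(': depth becomes 4
  Position 12 '(': depth becomes 5
  Position 13 '(': depth becomes 6
  Position 14 ')': depth becomes 5
  Position 15 ')': depth becomes 4
  Position 16 '(': depth becomes 5
  Position 17 ')': depth becomes 4
  Position 18 ')': depth becomes 3
  Position 19 ')': depth becomes 2
  Position 20 ')': depth becomes 1
  Position 21 ')': depth becomes 0
Maximum depth reached: 6

6


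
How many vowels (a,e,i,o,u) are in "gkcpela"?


Input: gkcpela
Checking each character:
  'g' at position 0: consonant
  'k' at position 1: consonant
  'c' at position 2: consonant
  'p' at position 3: consonant
  'e' at position 4: vowel (running total: 1)
  'l' at position 5: consonant
  'a' at position 6: vowel (running total: 2)
Total vowels: 2

2


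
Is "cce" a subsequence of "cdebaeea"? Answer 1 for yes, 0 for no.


Check if "cce" is a subsequence of "cdebaeea"
Greedy scan:
  Position 0 ('c'): matches sub[0] = 'c'
  Position 1 ('d'): no match needed
  Position 2 ('e'): no match needed
  Position 3 ('b'): no match needed
  Position 4 ('a'): no match needed
  Position 5 ('e'): no match needed
  Position 6 ('e'): no match needed
  Position 7 ('a'): no match needed
Only matched 1/3 characters => not a subsequence

0


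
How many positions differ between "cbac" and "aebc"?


Comparing "cbac" and "aebc" position by position:
  Position 0: 'c' vs 'a' => DIFFER
  Position 1: 'b' vs 'e' => DIFFER
  Position 2: 'a' vs 'b' => DIFFER
  Position 3: 'c' vs 'c' => same
Positions that differ: 3

3


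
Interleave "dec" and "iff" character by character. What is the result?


Interleaving "dec" and "iff":
  Position 0: 'd' from first, 'i' from second => "di"
  Position 1: 'e' from first, 'f' from second => "ef"
  Position 2: 'c' from first, 'f' from second => "cf"
Result: diefcf

diefcf


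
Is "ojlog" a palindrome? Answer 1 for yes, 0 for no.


Input: ojlog
Reversed: goljo
  Compare pos 0 ('o') with pos 4 ('g'): MISMATCH
  Compare pos 1 ('j') with pos 3 ('o'): MISMATCH
Result: not a palindrome

0


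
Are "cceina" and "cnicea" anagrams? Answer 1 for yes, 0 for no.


Strings: "cceina", "cnicea"
Sorted first:  accein
Sorted second: accein
Sorted forms match => anagrams

1


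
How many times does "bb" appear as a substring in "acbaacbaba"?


Searching for "bb" in "acbaacbaba"
Scanning each position:
  Position 0: "ac" => no
  Position 1: "cb" => no
  Position 2: "ba" => no
  Position 3: "aa" => no
  Position 4: "ac" => no
  Position 5: "cb" => no
  Position 6: "ba" => no
  Position 7: "ab" => no
  Position 8: "ba" => no
Total occurrences: 0

0


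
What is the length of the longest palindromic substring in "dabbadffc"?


Input: "dabbadffc"
Checking substrings for palindromes:
  [0:6] "dabbad" (len 6) => palindrome
  [1:5] "abba" (len 4) => palindrome
  [2:4] "bb" (len 2) => palindrome
  [6:8] "ff" (len 2) => palindrome
Longest palindromic substring: "dabbad" with length 6

6


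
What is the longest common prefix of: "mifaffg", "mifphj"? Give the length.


Words: mifaffg, mifphj
  Position 0: all 'm' => match
  Position 1: all 'i' => match
  Position 2: all 'f' => match
  Position 3: ('a', 'p') => mismatch, stop
LCP = "mif" (length 3)

3


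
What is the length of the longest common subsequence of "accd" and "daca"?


LCS of "accd" and "daca"
DP table:
           d    a    c    a
      0    0    0    0    0
  a   0    0    1    1    1
  c   0    0    1    2    2
  c   0    0    1    2    2
  d   0    1    1    2    2
LCS length = dp[4][4] = 2

2


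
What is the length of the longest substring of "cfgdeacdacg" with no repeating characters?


Input: "cfgdeacdacg"
Sliding window (track last position of each char):
  Position 0 ('c'): window [0,0] length 1 -- new best
  Position 1 ('f'): window [0,1] length 2 -- new best
  Position 2 ('g'): window [0,2] length 3 -- new best
  Position 3 ('d'): window [0,3] length 4 -- new best
  Position 4 ('e'): window [0,4] length 5 -- new best
  Position 5 ('a'): window [0,5] length 6 -- new best
  Position 6 ('c'): repeat (last at 0), move window start to 1
  Position 6 ('c'): window [1,6] length 6
  Position 7 ('d'): repeat (last at 3), move window start to 4
  Position 7 ('d'): window [4,7] length 4
  Position 8 ('a'): repeat (last at 5), move window start to 6
  Position 8 ('a'): window [6,8] length 3
  Position 9 ('c'): repeat (last at 6), move window start to 7
  Position 9 ('c'): window [7,9] length 3
  Position 10 ('g'): window [7,10] length 4
Longest substring with no repeats: "cfgdea" with length 6

6


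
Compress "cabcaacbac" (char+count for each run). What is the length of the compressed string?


Input: cabcaacbac
Runs:
  'c' x 1 => "c1"
  'a' x 1 => "a1"
  'b' x 1 => "b1"
  'c' x 1 => "c1"
  'a' x 2 => "a2"
  'c' x 1 => "c1"
  'b' x 1 => "b1"
  'a' x 1 => "a1"
  'c' x 1 => "c1"
Compressed: "c1a1b1c1a2c1b1a1c1"
Compressed length: 18

18


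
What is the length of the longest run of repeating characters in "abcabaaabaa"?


Input: "abcabaaabaa"
Scanning for longest run:
  Position 1 ('b'): new char, reset run to 1
  Position 2 ('c'): new char, reset run to 1
  Position 3 ('a'): new char, reset run to 1
  Position 4 ('b'): new char, reset run to 1
  Position 5 ('a'): new char, reset run to 1
  Position 6 ('a'): continues run of 'a', length=2
  Position 7 ('a'): continues run of 'a', length=3
  Position 8 ('b'): new char, reset run to 1
  Position 9 ('a'): new char, reset run to 1
  Position 10 ('a'): continues run of 'a', length=2
Longest run: 'a' with length 3

3


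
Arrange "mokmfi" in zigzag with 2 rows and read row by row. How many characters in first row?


Zigzag "mokmfi" into 2 rows:
Placing characters:
  'm' => row 0
  'o' => row 1
  'k' => row 0
  'm' => row 1
  'f' => row 0
  'i' => row 1
Rows:
  Row 0: "mkf"
  Row 1: "omi"
First row length: 3

3


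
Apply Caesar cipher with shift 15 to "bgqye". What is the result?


Caesar cipher: shift "bgqye" by 15
  'b' (pos 1) + 15 = pos 16 = 'q'
  'g' (pos 6) + 15 = pos 21 = 'v'
  'q' (pos 16) + 15 = pos 5 = 'f'
  'y' (pos 24) + 15 = pos 13 = 'n'
  'e' (pos 4) + 15 = pos 19 = 't'
Result: qvfnt

qvfnt


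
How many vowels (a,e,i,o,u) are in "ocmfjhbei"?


Input: ocmfjhbei
Checking each character:
  'o' at position 0: vowel (running total: 1)
  'c' at position 1: consonant
  'm' at position 2: consonant
  'f' at position 3: consonant
  'j' at position 4: consonant
  'h' at position 5: consonant
  'b' at position 6: consonant
  'e' at position 7: vowel (running total: 2)
  'i' at position 8: vowel (running total: 3)
Total vowels: 3

3


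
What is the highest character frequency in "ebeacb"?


Input: ebeacb
Character counts:
  'a': 1
  'b': 2
  'c': 1
  'e': 2
Maximum frequency: 2

2


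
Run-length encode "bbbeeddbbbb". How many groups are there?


Input: bbbeeddbbbb
Scanning for consecutive runs:
  Group 1: 'b' x 3 (positions 0-2)
  Group 2: 'e' x 2 (positions 3-4)
  Group 3: 'd' x 2 (positions 5-6)
  Group 4: 'b' x 4 (positions 7-10)
Total groups: 4

4


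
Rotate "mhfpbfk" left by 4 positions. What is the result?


Input: "mhfpbfk", rotate left by 4
First 4 characters: "mhfp"
Remaining characters: "bfk"
Concatenate remaining + first: "bfk" + "mhfp" = "bfkmhfp"

bfkmhfp


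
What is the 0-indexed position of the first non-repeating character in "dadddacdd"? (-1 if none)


Input: dadddacdd
Character frequencies:
  'a': 2
  'c': 1
  'd': 6
Scanning left to right for freq == 1:
  Position 0 ('d'): freq=6, skip
  Position 1 ('a'): freq=2, skip
  Position 2 ('d'): freq=6, skip
  Position 3 ('d'): freq=6, skip
  Position 4 ('d'): freq=6, skip
  Position 5 ('a'): freq=2, skip
  Position 6 ('c'): unique! => answer = 6

6


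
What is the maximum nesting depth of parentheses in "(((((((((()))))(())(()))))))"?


Input: "(((((((((()))))(())(()))))))"
Tracking depth:
  Position 0 '(': depth becomes 1
  Position 1 '(': depth becomes 2
  Position 2 '(': depth becomes 3
  Position 3 '(': depth becomes 4
  Position 4 '(': depth becomes 5
  Position 5 '(': depth becomes 6
  Position 6 '(': depth becomes 7
  Position 7 '(': depth becomes 8
  Position 8 '(': depth becomes 9
  Position 9 '(': depth becomes 10
  Position 10 ')': depth becomes 9
  Position 11 ')': depth becomes 8
  Position 12 ')': depth becomes 7
  Position 13 ')': depth becomes 6
  Position 14 ')': depth becomes 5
  Position 15 '(': depth becomes 6
  Position 16 '(': depth becomes 7
  Position 17 ')': depth becomes 6
  Position 18 ')': depth becomes 5
  Position 19 '(': depth becomes 6
  Position 20 '(': depth becomes 7
  Position 21 ')': depth becomes 6
  Position 22 ')': depth becomes 5
  Position 23 ')': depth becomes 4
  Position 24 ')': depth becomes 3
  Position 25 ')': depth becomes 2
  Position 26 ')': depth becomes 1
  Position 27 ')': depth becomes 0
Maximum depth reached: 10

10


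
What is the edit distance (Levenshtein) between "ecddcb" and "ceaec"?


Computing edit distance: "ecddcb" -> "ceaec"
DP table:
           c    e    a    e    c
      0    1    2    3    4    5
  e   1    1    1    2    3    4
  c   2    1    2    2    3    3
  d   3    2    2    3    3    4
  d   4    3    3    3    4    4
  c   5    4    4    4    4    4
  b   6    5    5    5    5    5
Edit distance = dp[6][5] = 5

5


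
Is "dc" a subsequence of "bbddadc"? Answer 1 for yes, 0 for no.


Check if "dc" is a subsequence of "bbddadc"
Greedy scan:
  Position 0 ('b'): no match needed
  Position 1 ('b'): no match needed
  Position 2 ('d'): matches sub[0] = 'd'
  Position 3 ('d'): no match needed
  Position 4 ('a'): no match needed
  Position 5 ('d'): no match needed
  Position 6 ('c'): matches sub[1] = 'c'
All 2 characters matched => is a subsequence

1


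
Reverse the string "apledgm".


Input: apledgm
Reading characters right to left:
  Position 6: 'm'
  Position 5: 'g'
  Position 4: 'd'
  Position 3: 'e'
  Position 2: 'l'
  Position 1: 'p'
  Position 0: 'a'
Reversed: mgdelpa

mgdelpa


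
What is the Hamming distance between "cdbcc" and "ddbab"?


Comparing "cdbcc" and "ddbab" position by position:
  Position 0: 'c' vs 'd' => differ
  Position 1: 'd' vs 'd' => same
  Position 2: 'b' vs 'b' => same
  Position 3: 'c' vs 'a' => differ
  Position 4: 'c' vs 'b' => differ
Total differences (Hamming distance): 3

3


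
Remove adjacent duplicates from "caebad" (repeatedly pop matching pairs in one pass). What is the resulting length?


Input: caebad
Stack-based adjacent duplicate removal:
  Read 'c': push. Stack: c
  Read 'a': push. Stack: ca
  Read 'e': push. Stack: cae
  Read 'b': push. Stack: caeb
  Read 'a': push. Stack: caeba
  Read 'd': push. Stack: caebad
Final stack: "caebad" (length 6)

6


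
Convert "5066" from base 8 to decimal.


Input: "5066" in base 8
Positional expansion:
  Digit '5' (value 5) x 8^3 = 2560
  Digit '0' (value 0) x 8^2 = 0
  Digit '6' (value 6) x 8^1 = 48
  Digit '6' (value 6) x 8^0 = 6
Sum = 2614

2614


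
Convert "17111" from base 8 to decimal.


Input: "17111" in base 8
Positional expansion:
  Digit '1' (value 1) x 8^4 = 4096
  Digit '7' (value 7) x 8^3 = 3584
  Digit '1' (value 1) x 8^2 = 64
  Digit '1' (value 1) x 8^1 = 8
  Digit '1' (value 1) x 8^0 = 1
Sum = 7753

7753


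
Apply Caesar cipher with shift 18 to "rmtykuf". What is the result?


Caesar cipher: shift "rmtykuf" by 18
  'r' (pos 17) + 18 = pos 9 = 'j'
  'm' (pos 12) + 18 = pos 4 = 'e'
  't' (pos 19) + 18 = pos 11 = 'l'
  'y' (pos 24) + 18 = pos 16 = 'q'
  'k' (pos 10) + 18 = pos 2 = 'c'
  'u' (pos 20) + 18 = pos 12 = 'm'
  'f' (pos 5) + 18 = pos 23 = 'x'
Result: jelqcmx

jelqcmx


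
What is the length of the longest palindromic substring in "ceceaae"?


Input: "ceceaae"
Checking substrings for palindromes:
  [3:7] "eaae" (len 4) => palindrome
  [0:3] "cec" (len 3) => palindrome
  [1:4] "ece" (len 3) => palindrome
  [4:6] "aa" (len 2) => palindrome
Longest palindromic substring: "eaae" with length 4

4


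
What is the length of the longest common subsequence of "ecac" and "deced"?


LCS of "ecac" and "deced"
DP table:
           d    e    c    e    d
      0    0    0    0    0    0
  e   0    0    1    1    1    1
  c   0    0    1    2    2    2
  a   0    0    1    2    2    2
  c   0    0    1    2    2    2
LCS length = dp[4][5] = 2

2


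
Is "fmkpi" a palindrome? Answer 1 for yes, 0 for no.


Input: fmkpi
Reversed: ipkmf
  Compare pos 0 ('f') with pos 4 ('i'): MISMATCH
  Compare pos 1 ('m') with pos 3 ('p'): MISMATCH
Result: not a palindrome

0


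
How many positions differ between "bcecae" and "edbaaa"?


Comparing "bcecae" and "edbaaa" position by position:
  Position 0: 'b' vs 'e' => DIFFER
  Position 1: 'c' vs 'd' => DIFFER
  Position 2: 'e' vs 'b' => DIFFER
  Position 3: 'c' vs 'a' => DIFFER
  Position 4: 'a' vs 'a' => same
  Position 5: 'e' vs 'a' => DIFFER
Positions that differ: 5

5


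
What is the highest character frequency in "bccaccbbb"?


Input: bccaccbbb
Character counts:
  'a': 1
  'b': 4
  'c': 4
Maximum frequency: 4

4


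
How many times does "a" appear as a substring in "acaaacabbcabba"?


Searching for "a" in "acaaacabbcabba"
Scanning each position:
  Position 0: "a" => MATCH
  Position 1: "c" => no
  Position 2: "a" => MATCH
  Position 3: "a" => MATCH
  Position 4: "a" => MATCH
  Position 5: "c" => no
  Position 6: "a" => MATCH
  Position 7: "b" => no
  Position 8: "b" => no
  Position 9: "c" => no
  Position 10: "a" => MATCH
  Position 11: "b" => no
  Position 12: "b" => no
  Position 13: "a" => MATCH
Total occurrences: 7

7


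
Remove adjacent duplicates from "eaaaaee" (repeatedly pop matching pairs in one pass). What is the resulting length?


Input: eaaaaee
Stack-based adjacent duplicate removal:
  Read 'e': push. Stack: e
  Read 'a': push. Stack: ea
  Read 'a': matches stack top 'a' => pop. Stack: e
  Read 'a': push. Stack: ea
  Read 'a': matches stack top 'a' => pop. Stack: e
  Read 'e': matches stack top 'e' => pop. Stack: (empty)
  Read 'e': push. Stack: e
Final stack: "e" (length 1)

1


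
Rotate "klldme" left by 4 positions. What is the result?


Input: "klldme", rotate left by 4
First 4 characters: "klld"
Remaining characters: "me"
Concatenate remaining + first: "me" + "klld" = "meklld"

meklld


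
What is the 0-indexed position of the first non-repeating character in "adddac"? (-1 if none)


Input: adddac
Character frequencies:
  'a': 2
  'c': 1
  'd': 3
Scanning left to right for freq == 1:
  Position 0 ('a'): freq=2, skip
  Position 1 ('d'): freq=3, skip
  Position 2 ('d'): freq=3, skip
  Position 3 ('d'): freq=3, skip
  Position 4 ('a'): freq=2, skip
  Position 5 ('c'): unique! => answer = 5

5


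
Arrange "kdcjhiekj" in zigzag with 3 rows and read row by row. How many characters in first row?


Zigzag "kdcjhiekj" into 3 rows:
Placing characters:
  'k' => row 0
  'd' => row 1
  'c' => row 2
  'j' => row 1
  'h' => row 0
  'i' => row 1
  'e' => row 2
  'k' => row 1
  'j' => row 0
Rows:
  Row 0: "khj"
  Row 1: "djik"
  Row 2: "ce"
First row length: 3

3


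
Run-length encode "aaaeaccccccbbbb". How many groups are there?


Input: aaaeaccccccbbbb
Scanning for consecutive runs:
  Group 1: 'a' x 3 (positions 0-2)
  Group 2: 'e' x 1 (positions 3-3)
  Group 3: 'a' x 1 (positions 4-4)
  Group 4: 'c' x 6 (positions 5-10)
  Group 5: 'b' x 4 (positions 11-14)
Total groups: 5

5


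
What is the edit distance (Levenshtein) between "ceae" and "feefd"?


Computing edit distance: "ceae" -> "feefd"
DP table:
           f    e    e    f    d
      0    1    2    3    4    5
  c   1    1    2    3    4    5
  e   2    2    1    2    3    4
  a   3    3    2    2    3    4
  e   4    4    3    2    3    4
Edit distance = dp[4][5] = 4

4


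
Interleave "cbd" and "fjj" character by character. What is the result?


Interleaving "cbd" and "fjj":
  Position 0: 'c' from first, 'f' from second => "cf"
  Position 1: 'b' from first, 'j' from second => "bj"
  Position 2: 'd' from first, 'j' from second => "dj"
Result: cfbjdj

cfbjdj


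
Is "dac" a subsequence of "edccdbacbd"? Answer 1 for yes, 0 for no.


Check if "dac" is a subsequence of "edccdbacbd"
Greedy scan:
  Position 0 ('e'): no match needed
  Position 1 ('d'): matches sub[0] = 'd'
  Position 2 ('c'): no match needed
  Position 3 ('c'): no match needed
  Position 4 ('d'): no match needed
  Position 5 ('b'): no match needed
  Position 6 ('a'): matches sub[1] = 'a'
  Position 7 ('c'): matches sub[2] = 'c'
  Position 8 ('b'): no match needed
  Position 9 ('d'): no match needed
All 3 characters matched => is a subsequence

1


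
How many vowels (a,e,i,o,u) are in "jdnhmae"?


Input: jdnhmae
Checking each character:
  'j' at position 0: consonant
  'd' at position 1: consonant
  'n' at position 2: consonant
  'h' at position 3: consonant
  'm' at position 4: consonant
  'a' at position 5: vowel (running total: 1)
  'e' at position 6: vowel (running total: 2)
Total vowels: 2

2


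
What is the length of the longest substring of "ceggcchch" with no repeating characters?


Input: "ceggcchch"
Sliding window (track last position of each char):
  Position 0 ('c'): window [0,0] length 1 -- new best
  Position 1 ('e'): window [0,1] length 2 -- new best
  Position 2 ('g'): window [0,2] length 3 -- new best
  Position 3 ('g'): repeat (last at 2), move window start to 3
  Position 3 ('g'): window [3,3] length 1
  Position 4 ('c'): window [3,4] length 2
  Position 5 ('c'): repeat (last at 4), move window start to 5
  Position 5 ('c'): window [5,5] length 1
  Position 6 ('h'): window [5,6] length 2
  Position 7 ('c'): repeat (last at 5), move window start to 6
  Position 7 ('c'): window [6,7] length 2
  Position 8 ('h'): repeat (last at 6), move window start to 7
  Position 8 ('h'): window [7,8] length 2
Longest substring with no repeats: "ceg" with length 3

3


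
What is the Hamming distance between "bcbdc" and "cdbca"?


Comparing "bcbdc" and "cdbca" position by position:
  Position 0: 'b' vs 'c' => differ
  Position 1: 'c' vs 'd' => differ
  Position 2: 'b' vs 'b' => same
  Position 3: 'd' vs 'c' => differ
  Position 4: 'c' vs 'a' => differ
Total differences (Hamming distance): 4

4


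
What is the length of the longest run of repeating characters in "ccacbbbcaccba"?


Input: "ccacbbbcaccba"
Scanning for longest run:
  Position 1 ('c'): continues run of 'c', length=2
  Position 2 ('a'): new char, reset run to 1
  Position 3 ('c'): new char, reset run to 1
  Position 4 ('b'): new char, reset run to 1
  Position 5 ('b'): continues run of 'b', length=2
  Position 6 ('b'): continues run of 'b', length=3
  Position 7 ('c'): new char, reset run to 1
  Position 8 ('a'): new char, reset run to 1
  Position 9 ('c'): new char, reset run to 1
  Position 10 ('c'): continues run of 'c', length=2
  Position 11 ('b'): new char, reset run to 1
  Position 12 ('a'): new char, reset run to 1
Longest run: 'b' with length 3

3


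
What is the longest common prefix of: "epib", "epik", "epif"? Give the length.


Words: epib, epik, epif
  Position 0: all 'e' => match
  Position 1: all 'p' => match
  Position 2: all 'i' => match
  Position 3: ('b', 'k', 'f') => mismatch, stop
LCP = "epi" (length 3)

3


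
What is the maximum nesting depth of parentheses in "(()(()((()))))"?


Input: "(()(()((()))))"
Tracking depth:
  Position 0 '(': depth becomes 1
  Position 1 '(': depth becomes 2
  Position 2 ')': depth becomes 1
  Position 3 '(': depth becomes 2
  Position 4 '(': depth becomes 3
  Position 5 ')': depth becomes 2
  Position 6 '(': depth becomes 3
  Position 7 '(': depth becomes 4
  Position 8 '(': depth becomes 5
  Position 9 ')': depth becomes 4
  Position 10 ')': depth becomes 3
  Position 11 ')': depth becomes 2
  Position 12 ')': depth becomes 1
  Position 13 ')': depth becomes 0
Maximum depth reached: 5

5


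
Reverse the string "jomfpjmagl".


Input: jomfpjmagl
Reading characters right to left:
  Position 9: 'l'
  Position 8: 'g'
  Position 7: 'a'
  Position 6: 'm'
  Position 5: 'j'
  Position 4: 'p'
  Position 3: 'f'
  Position 2: 'm'
  Position 1: 'o'
  Position 0: 'j'
Reversed: lgamjpfmoj

lgamjpfmoj


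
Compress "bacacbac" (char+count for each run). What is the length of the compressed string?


Input: bacacbac
Runs:
  'b' x 1 => "b1"
  'a' x 1 => "a1"
  'c' x 1 => "c1"
  'a' x 1 => "a1"
  'c' x 1 => "c1"
  'b' x 1 => "b1"
  'a' x 1 => "a1"
  'c' x 1 => "c1"
Compressed: "b1a1c1a1c1b1a1c1"
Compressed length: 16

16


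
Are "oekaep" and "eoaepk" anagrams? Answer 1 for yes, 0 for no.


Strings: "oekaep", "eoaepk"
Sorted first:  aeekop
Sorted second: aeekop
Sorted forms match => anagrams

1


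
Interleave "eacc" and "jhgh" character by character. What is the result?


Interleaving "eacc" and "jhgh":
  Position 0: 'e' from first, 'j' from second => "ej"
  Position 1: 'a' from first, 'h' from second => "ah"
  Position 2: 'c' from first, 'g' from second => "cg"
  Position 3: 'c' from first, 'h' from second => "ch"
Result: ejahcgch

ejahcgch


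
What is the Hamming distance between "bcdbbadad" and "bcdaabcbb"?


Comparing "bcdbbadad" and "bcdaabcbb" position by position:
  Position 0: 'b' vs 'b' => same
  Position 1: 'c' vs 'c' => same
  Position 2: 'd' vs 'd' => same
  Position 3: 'b' vs 'a' => differ
  Position 4: 'b' vs 'a' => differ
  Position 5: 'a' vs 'b' => differ
  Position 6: 'd' vs 'c' => differ
  Position 7: 'a' vs 'b' => differ
  Position 8: 'd' vs 'b' => differ
Total differences (Hamming distance): 6

6


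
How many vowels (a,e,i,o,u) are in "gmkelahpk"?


Input: gmkelahpk
Checking each character:
  'g' at position 0: consonant
  'm' at position 1: consonant
  'k' at position 2: consonant
  'e' at position 3: vowel (running total: 1)
  'l' at position 4: consonant
  'a' at position 5: vowel (running total: 2)
  'h' at position 6: consonant
  'p' at position 7: consonant
  'k' at position 8: consonant
Total vowels: 2

2


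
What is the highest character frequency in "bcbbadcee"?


Input: bcbbadcee
Character counts:
  'a': 1
  'b': 3
  'c': 2
  'd': 1
  'e': 2
Maximum frequency: 3

3


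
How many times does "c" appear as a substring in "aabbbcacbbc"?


Searching for "c" in "aabbbcacbbc"
Scanning each position:
  Position 0: "a" => no
  Position 1: "a" => no
  Position 2: "b" => no
  Position 3: "b" => no
  Position 4: "b" => no
  Position 5: "c" => MATCH
  Position 6: "a" => no
  Position 7: "c" => MATCH
  Position 8: "b" => no
  Position 9: "b" => no
  Position 10: "c" => MATCH
Total occurrences: 3

3


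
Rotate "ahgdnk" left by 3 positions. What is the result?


Input: "ahgdnk", rotate left by 3
First 3 characters: "ahg"
Remaining characters: "dnk"
Concatenate remaining + first: "dnk" + "ahg" = "dnkahg"

dnkahg


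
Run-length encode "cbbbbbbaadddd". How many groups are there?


Input: cbbbbbbaadddd
Scanning for consecutive runs:
  Group 1: 'c' x 1 (positions 0-0)
  Group 2: 'b' x 6 (positions 1-6)
  Group 3: 'a' x 2 (positions 7-8)
  Group 4: 'd' x 4 (positions 9-12)
Total groups: 4

4


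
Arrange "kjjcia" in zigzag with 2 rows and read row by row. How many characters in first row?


Zigzag "kjjcia" into 2 rows:
Placing characters:
  'k' => row 0
  'j' => row 1
  'j' => row 0
  'c' => row 1
  'i' => row 0
  'a' => row 1
Rows:
  Row 0: "kji"
  Row 1: "jca"
First row length: 3

3


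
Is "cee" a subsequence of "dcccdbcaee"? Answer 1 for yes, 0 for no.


Check if "cee" is a subsequence of "dcccdbcaee"
Greedy scan:
  Position 0 ('d'): no match needed
  Position 1 ('c'): matches sub[0] = 'c'
  Position 2 ('c'): no match needed
  Position 3 ('c'): no match needed
  Position 4 ('d'): no match needed
  Position 5 ('b'): no match needed
  Position 6 ('c'): no match needed
  Position 7 ('a'): no match needed
  Position 8 ('e'): matches sub[1] = 'e'
  Position 9 ('e'): matches sub[2] = 'e'
All 3 characters matched => is a subsequence

1


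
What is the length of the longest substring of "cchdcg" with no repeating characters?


Input: "cchdcg"
Sliding window (track last position of each char):
  Position 0 ('c'): window [0,0] length 1 -- new best
  Position 1 ('c'): repeat (last at 0), move window start to 1
  Position 1 ('c'): window [1,1] length 1
  Position 2 ('h'): window [1,2] length 2 -- new best
  Position 3 ('d'): window [1,3] length 3 -- new best
  Position 4 ('c'): repeat (last at 1), move window start to 2
  Position 4 ('c'): window [2,4] length 3
  Position 5 ('g'): window [2,5] length 4 -- new best
Longest substring with no repeats: "hdcg" with length 4

4
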